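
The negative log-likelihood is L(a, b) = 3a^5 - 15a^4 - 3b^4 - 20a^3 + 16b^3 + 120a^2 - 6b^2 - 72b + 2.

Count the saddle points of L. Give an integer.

L separates as a function of a plus a function of b, so ∇L=0 decouples.
∂L/∂a = 15a(a - 4)(a - 2)(a + 2) = 0 at a ∈ {-2, 0, 2, 4}; ∂L/∂b = -12(b - 3)(b - 2)(b + 1) = 0 at b ∈ {-1, 2, 3}.
The Hessian is diagonal: diag(L_aa, L_bb). Second derivatives: L_aa(-2)=-720, L_aa(0)=240, L_aa(2)=-240, L_aa(4)=720; L_bb(-1)=-144, L_bb(2)=36, L_bb(3)=-48.
Saddle points occur where the two diagonal entries have opposite signs: (-2, 2), (0, -1), (0, 3), (2, 2), (4, -1), (4, 3). Count: 6.

6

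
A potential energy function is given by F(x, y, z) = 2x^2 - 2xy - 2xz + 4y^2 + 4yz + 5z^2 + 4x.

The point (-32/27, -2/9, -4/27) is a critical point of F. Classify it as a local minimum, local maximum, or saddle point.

local minimum

The Hessian is constant: H = [[4, -2, -2], [-2, 8, 4], [-2, 4, 10]].
Leading principal minors: Δ₁ = 4, Δ₂ = 28, Δ₃ = 216.
All leading minors are positive, so H is positive definite: a local minimum.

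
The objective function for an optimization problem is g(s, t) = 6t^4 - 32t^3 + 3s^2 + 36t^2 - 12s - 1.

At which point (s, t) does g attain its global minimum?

g(s,t) separates as P(s) + Q(t) − 1, so its minimum is min P + min Q − 1.
P'(s) = 6s - 12 vanishes at s ∈ {2}; Q'(t) = 24t(t - 3)(t - 1) vanishes at t ∈ {0, 1, 3}.
Local minima of P (where P''>0): P(2)=-12. Local minima of Q: Q(0)=0, Q(3)=-54.
So the global minimum of g is P(2) + Q(3) − 1 = -12 − 54 − 1 = -67, attained at (2, 3).

(2, 3)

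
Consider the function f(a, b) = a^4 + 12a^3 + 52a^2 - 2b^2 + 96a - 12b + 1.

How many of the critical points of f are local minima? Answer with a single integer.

f separates as a function of a plus a function of b, so ∇f=0 decouples.
∂f/∂a = 4(a + 2)(a + 3)(a + 4) = 0 at a ∈ {-4, -3, -2}; ∂f/∂b = -4(b + 3) = 0 at b ∈ {-3}.
The Hessian is diagonal: diag(f_aa, f_bb). Second derivatives: f_aa(-4)=8, f_aa(-3)=-4, f_aa(-2)=8; f_bb(-3)=-4.
Local minima occur where both diagonal entries positive: none. Count: 0.

0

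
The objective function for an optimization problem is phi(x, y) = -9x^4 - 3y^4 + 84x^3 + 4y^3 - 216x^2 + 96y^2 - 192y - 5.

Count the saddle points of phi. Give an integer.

4

phi separates as a function of x plus a function of y, so ∇phi=0 decouples.
∂phi/∂x = -36x(x - 4)(x - 3) = 0 at x ∈ {0, 3, 4}; ∂phi/∂y = -12(y - 4)(y - 1)(y + 4) = 0 at y ∈ {-4, 1, 4}.
The Hessian is diagonal: diag(phi_xx, phi_yy). Second derivatives: phi_xx(0)=-432, phi_xx(3)=108, phi_xx(4)=-144; phi_yy(-4)=-480, phi_yy(1)=180, phi_yy(4)=-288.
Saddle points occur where the two diagonal entries have opposite signs: (0, 1), (3, -4), (3, 4), (4, 1). Count: 4.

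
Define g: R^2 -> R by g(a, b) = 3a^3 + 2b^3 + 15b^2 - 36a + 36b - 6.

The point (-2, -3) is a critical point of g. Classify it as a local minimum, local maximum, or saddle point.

local maximum

The mixed partial ∂²g/∂a∂b is 0, so the Hessian at any point is diag(g_aa, g_bb) = diag(18a, 6(2b + 5)).
At (-2, -3): H = diag(-36, -6).
Both eigenvalues are negative, so H is negative definite: a local maximum.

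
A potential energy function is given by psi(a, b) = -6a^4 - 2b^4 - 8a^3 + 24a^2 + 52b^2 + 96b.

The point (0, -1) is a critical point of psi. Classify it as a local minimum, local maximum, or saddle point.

local minimum

The mixed partial ∂²psi/∂a∂b is 0, so the Hessian at any point is diag(psi_aa, psi_bb) = diag(24(-3a^2 - 2a + 2), 8(-3b^2 + 13)).
At (0, -1): H = diag(48, 80).
Both eigenvalues are positive, so H is positive definite: a local minimum.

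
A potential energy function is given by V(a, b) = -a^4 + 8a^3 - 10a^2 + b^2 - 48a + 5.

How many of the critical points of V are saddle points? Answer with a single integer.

V separates as a function of a plus a function of b, so ∇V=0 decouples.
∂V/∂a = -4(a - 4)(a - 3)(a + 1) = 0 at a ∈ {-1, 3, 4}; ∂V/∂b = 2b = 0 at b ∈ {0}.
The Hessian is diagonal: diag(V_aa, V_bb). Second derivatives: V_aa(-1)=-80, V_aa(3)=16, V_aa(4)=-20; V_bb(0)=2.
Saddle points occur where the two diagonal entries have opposite signs: (-1, 0), (4, 0). Count: 2.

2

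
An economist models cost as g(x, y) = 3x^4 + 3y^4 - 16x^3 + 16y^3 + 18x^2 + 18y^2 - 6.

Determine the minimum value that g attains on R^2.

-60

g(x,y) separates as P(x) + Q(y) − 6, so its minimum is min P + min Q − 6.
P'(x) = 12x(x - 3)(x - 1) vanishes at x ∈ {0, 1, 3}; Q'(y) = 12y(y + 1)(y + 3) vanishes at y ∈ {-3, -1, 0}.
Local minima of P (where P''>0): P(0)=0, P(3)=-27. Local minima of Q: Q(-3)=-27, Q(0)=0.
So the global minimum of g is P(3) + Q(-3) − 6 = -27 − 27 − 6 = -60, attained at (3, -3).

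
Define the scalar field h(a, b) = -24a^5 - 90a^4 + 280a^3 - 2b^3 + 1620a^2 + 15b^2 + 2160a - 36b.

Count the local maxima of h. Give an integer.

2

h separates as a function of a plus a function of b, so ∇h=0 decouples.
∂h/∂a = -120(a - 3)(a + 1)(a + 2)(a + 3) = 0 at a ∈ {-3, -2, -1, 3}; ∂h/∂b = -6(b - 3)(b - 2) = 0 at b ∈ {2, 3}.
The Hessian is diagonal: diag(h_aa, h_bb). Second derivatives: h_aa(-3)=1440, h_aa(-2)=-600, h_aa(-1)=960, h_aa(3)=-14400; h_bb(2)=6, h_bb(3)=-6.
Local maxima occur where both diagonal entries negative: (-2, 3), (3, 3). Count: 2.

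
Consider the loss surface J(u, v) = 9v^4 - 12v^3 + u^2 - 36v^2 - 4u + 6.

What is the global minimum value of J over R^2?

J(u,v) separates as P(u) + Q(v) + 6, so its minimum is min P + min Q + 6.
P'(u) = 2u - 4 vanishes at u ∈ {2}; Q'(v) = 36v(v - 2)(v + 1) vanishes at v ∈ {-1, 0, 2}.
Local minima of P (where P''>0): P(2)=-4. Local minima of Q: Q(-1)=-15, Q(2)=-96.
So the global minimum of J is P(2) + Q(2) + 6 = -4 − 96 + 6 = -94, attained at (2, 2).

-94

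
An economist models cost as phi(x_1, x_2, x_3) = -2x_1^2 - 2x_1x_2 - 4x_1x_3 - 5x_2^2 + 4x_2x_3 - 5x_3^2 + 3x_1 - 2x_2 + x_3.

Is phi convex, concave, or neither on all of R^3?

phi is quadratic, so its Hessian is the constant matrix H = [[-4, -2, -4], [-2, -10, 4], [-4, 4, -10]].
Leading principal minors: -4, 36, -72.
Signs alternate −, +, − ⇒ H ≺ 0 ⇒ concave.

concave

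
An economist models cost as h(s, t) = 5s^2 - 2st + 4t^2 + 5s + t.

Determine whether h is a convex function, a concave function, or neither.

h is quadratic, so its Hessian is the constant matrix H = [[10, -2], [-2, 8]].
det(H) = 76, tr(H) = 18.
det(H) > 0 and tr(H) > 0, so H is positive definite everywhere: convex.

convex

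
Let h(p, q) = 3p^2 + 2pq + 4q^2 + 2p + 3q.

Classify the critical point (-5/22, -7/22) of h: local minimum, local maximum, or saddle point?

local minimum

The Hessian of h is constant: H = [[6, 2], [2, 8]].
det(H) = 6·8 − 2² = 44.
det(H) > 0 and tr(H) = 14 > 0, so H is positive definite and the point is a local minimum.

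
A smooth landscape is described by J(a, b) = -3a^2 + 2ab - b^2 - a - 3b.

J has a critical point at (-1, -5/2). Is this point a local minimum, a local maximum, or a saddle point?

The Hessian of J is constant: H = [[-6, 2], [2, -2]].
det(H) = (-6)·(-2) − 2² = 8.
det(H) > 0 and tr(H) = -8 < 0, so H is negative definite and the point is a local maximum.

local maximum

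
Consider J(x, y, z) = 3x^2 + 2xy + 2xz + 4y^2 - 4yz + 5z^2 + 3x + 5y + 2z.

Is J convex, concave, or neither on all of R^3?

convex

J is quadratic, so its Hessian is the constant matrix H = [[6, 2, 2], [2, 8, -4], [2, -4, 10]].
Leading principal minors: 6, 44, 280.
All positive ⇒ H ≻ 0 ⇒ convex.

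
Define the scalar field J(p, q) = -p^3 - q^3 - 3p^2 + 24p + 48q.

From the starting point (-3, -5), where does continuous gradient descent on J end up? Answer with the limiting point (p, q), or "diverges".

J is separable, so gradient descent decouples: p follows -∂J/∂p, q follows -∂J/∂q.
∂J/∂p = -3(p - 2)(p + 4); at p=-3 this is 15, so p decreases.
∂J/∂q = -3(q - 4)(q + 4); at q=-5 this is -27, so q increases.
p converges to its nearest critical value -4 (a local min of the p-part); q converges to -4. The iterate converges to (-4, -4).

(-4, -4)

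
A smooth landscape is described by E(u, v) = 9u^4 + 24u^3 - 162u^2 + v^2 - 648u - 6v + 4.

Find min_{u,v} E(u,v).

-2030

E(u,v) separates as P(u) + Q(v) + 4, so its minimum is min P + min Q + 4.
P'(u) = 36(u - 3)(u + 2)(u + 3) vanishes at u ∈ {-3, -2, 3}; Q'(v) = 2v - 6 vanishes at v ∈ {3}.
Local minima of P (where P''>0): P(-3)=567, P(3)=-2025. Local minima of Q: Q(3)=-9.
So the global minimum of E is P(3) + Q(3) + 4 = -2025 − 9 + 4 = -2030, attained at (3, 3).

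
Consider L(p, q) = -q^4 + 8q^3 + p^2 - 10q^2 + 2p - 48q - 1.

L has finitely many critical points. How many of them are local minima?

L separates as a function of p plus a function of q, so ∇L=0 decouples.
∂L/∂p = 2(p + 1) = 0 at p ∈ {-1}; ∂L/∂q = -4(q - 4)(q - 3)(q + 1) = 0 at q ∈ {-1, 3, 4}.
The Hessian is diagonal: diag(L_pp, L_qq). Second derivatives: L_pp(-1)=2; L_qq(-1)=-80, L_qq(3)=16, L_qq(4)=-20.
Local minima occur where both diagonal entries positive: (-1, 3). Count: 1.

1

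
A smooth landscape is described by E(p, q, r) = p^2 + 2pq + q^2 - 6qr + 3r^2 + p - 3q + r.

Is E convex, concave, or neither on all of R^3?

E is quadratic, so its Hessian is the constant matrix H = [[2, 2, 0], [2, 2, -6], [0, -6, 6]].
Leading principal minors: 2, 0, -72.
Neither pattern holds ⇒ H is indefinite ⇒ neither convex nor concave.

neither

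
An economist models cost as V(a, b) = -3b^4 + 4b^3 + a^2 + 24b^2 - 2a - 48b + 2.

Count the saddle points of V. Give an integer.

2

V separates as a function of a plus a function of b, so ∇V=0 decouples.
∂V/∂a = 2(a - 1) = 0 at a ∈ {1}; ∂V/∂b = -12(b - 2)(b - 1)(b + 2) = 0 at b ∈ {-2, 1, 2}.
The Hessian is diagonal: diag(V_aa, V_bb). Second derivatives: V_aa(1)=2; V_bb(-2)=-144, V_bb(1)=36, V_bb(2)=-48.
Saddle points occur where the two diagonal entries have opposite signs: (1, -2), (1, 2). Count: 2.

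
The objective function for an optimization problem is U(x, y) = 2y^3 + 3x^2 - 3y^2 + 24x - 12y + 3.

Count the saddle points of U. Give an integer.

1

U separates as a function of x plus a function of y, so ∇U=0 decouples.
∂U/∂x = 6(x + 4) = 0 at x ∈ {-4}; ∂U/∂y = 6(y - 2)(y + 1) = 0 at y ∈ {-1, 2}.
The Hessian is diagonal: diag(U_xx, U_yy). Second derivatives: U_xx(-4)=6; U_yy(-1)=-18, U_yy(2)=18.
Saddle points occur where the two diagonal entries have opposite signs: (-4, -1). Count: 1.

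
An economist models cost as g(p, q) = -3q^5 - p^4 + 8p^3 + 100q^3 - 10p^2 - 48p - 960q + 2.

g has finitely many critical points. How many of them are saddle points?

g separates as a function of p plus a function of q, so ∇g=0 decouples.
∂g/∂p = -4(p - 4)(p - 3)(p + 1) = 0 at p ∈ {-1, 3, 4}; ∂g/∂q = -15(q - 4)(q - 2)(q + 2)(q + 4) = 0 at q ∈ {-4, -2, 2, 4}.
The Hessian is diagonal: diag(g_pp, g_qq). Second derivatives: g_pp(-1)=-80, g_pp(3)=16, g_pp(4)=-20; g_qq(-4)=1440, g_qq(-2)=-720, g_qq(2)=720, g_qq(4)=-1440.
Saddle points occur where the two diagonal entries have opposite signs: (-1, -4), (-1, 2), (3, -2), (3, 4), (4, -4), (4, 2). Count: 6.

6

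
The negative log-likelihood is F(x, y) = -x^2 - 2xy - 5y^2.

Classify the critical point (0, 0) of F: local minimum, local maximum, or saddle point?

local maximum

The Hessian of F is constant: H = [[-2, -2], [-2, -10]].
det(H) = (-2)·(-10) − (-2)² = 16.
det(H) > 0 and tr(H) = -12 < 0, so H is negative definite and the point is a local maximum.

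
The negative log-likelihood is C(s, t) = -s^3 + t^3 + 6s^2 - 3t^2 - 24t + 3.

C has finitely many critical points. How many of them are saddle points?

C separates as a function of s plus a function of t, so ∇C=0 decouples.
∂C/∂s = -3s(s - 4) = 0 at s ∈ {0, 4}; ∂C/∂t = 3(t - 4)(t + 2) = 0 at t ∈ {-2, 4}.
The Hessian is diagonal: diag(C_ss, C_tt). Second derivatives: C_ss(0)=12, C_ss(4)=-12; C_tt(-2)=-18, C_tt(4)=18.
Saddle points occur where the two diagonal entries have opposite signs: (0, -2), (4, 4). Count: 2.

2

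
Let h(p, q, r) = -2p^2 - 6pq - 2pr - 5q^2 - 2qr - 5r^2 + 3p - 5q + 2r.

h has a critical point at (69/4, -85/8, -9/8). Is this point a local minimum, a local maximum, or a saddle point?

The Hessian is constant: H = [[-4, -6, -2], [-6, -10, -2], [-2, -2, -10]].
Leading principal minors: Δ₁ = -4, Δ₂ = 4, Δ₃ = -32.
The minors alternate sign starting negative (−, +, −), so H is negative definite: a local maximum.

local maximum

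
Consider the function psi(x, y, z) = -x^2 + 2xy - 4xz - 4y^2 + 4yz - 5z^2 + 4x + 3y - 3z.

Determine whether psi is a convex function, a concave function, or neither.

psi is quadratic, so its Hessian is the constant matrix H = [[-2, 2, -4], [2, -8, 4], [-4, 4, -10]].
Leading principal minors: -2, 12, -24.
Signs alternate −, +, − ⇒ H ≺ 0 ⇒ concave.

concave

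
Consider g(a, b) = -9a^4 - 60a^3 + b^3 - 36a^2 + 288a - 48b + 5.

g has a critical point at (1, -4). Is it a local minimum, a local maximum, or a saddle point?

The mixed partial ∂²g/∂a∂b is 0, so the Hessian at any point is diag(g_aa, g_bb) = diag(-36(3a^2 + 10a + 2), 6b).
At (1, -4): H = diag(-540, -24).
Both eigenvalues are negative, so H is negative definite: a local maximum.

local maximum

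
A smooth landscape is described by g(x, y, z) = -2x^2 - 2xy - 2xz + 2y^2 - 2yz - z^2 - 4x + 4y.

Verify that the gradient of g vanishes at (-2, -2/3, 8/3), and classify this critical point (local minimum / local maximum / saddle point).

∇g = (-4x - 2y - 2z - 4, -2x + 4y - 2z + 4, -2x - 2y - 2z); substituting (-2, -2/3, 8/3) gives ∇g = (0, 0, 0), so (-2, -2/3, 8/3) is indeed a critical point.
The Hessian is constant: H = [[-4, -2, -2], [-2, 4, -2], [-2, -2, -2]].
Leading principal minors: Δ₁ = -4, Δ₂ = -20, Δ₃ = 24.
The minors fit neither the all-positive nor the alternating-sign pattern, so H is indefinite: a saddle point.

saddle point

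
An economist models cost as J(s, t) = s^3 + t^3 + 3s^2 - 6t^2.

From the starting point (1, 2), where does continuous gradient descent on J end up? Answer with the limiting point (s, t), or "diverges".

J is separable, so gradient descent decouples: s follows -∂J/∂s, t follows -∂J/∂t.
∂J/∂s = 3s(s + 2); at s=1 this is 9, so s decreases.
∂J/∂t = 3t(t - 4); at t=2 this is -12, so t increases.
s converges to its nearest critical value 0 (a local min of the s-part); t converges to 4. The iterate converges to (0, 4).

(0, 4)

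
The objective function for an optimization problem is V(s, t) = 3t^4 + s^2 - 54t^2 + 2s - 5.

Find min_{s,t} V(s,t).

V(s,t) separates as P(s) + Q(t) − 5, so its minimum is min P + min Q − 5.
P'(s) = 2s + 2 vanishes at s ∈ {-1}; Q'(t) = 12t(t - 3)(t + 3) vanishes at t ∈ {-3, 0, 3}.
Local minima of P (where P''>0): P(-1)=-1. Local minima of Q: Q(-3)=-243, Q(3)=-243.
So the global minimum of V is P(-1) + Q(-3) − 5 = -1 − 243 − 5 = -249, attained at (-1, -3).

-249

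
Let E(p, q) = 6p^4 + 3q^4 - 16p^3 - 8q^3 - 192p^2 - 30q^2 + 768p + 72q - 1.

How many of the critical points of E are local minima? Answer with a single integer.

4

E separates as a function of p plus a function of q, so ∇E=0 decouples.
∂E/∂p = 24(p - 4)(p - 2)(p + 4) = 0 at p ∈ {-4, 2, 4}; ∂E/∂q = 12(q - 3)(q - 1)(q + 2) = 0 at q ∈ {-2, 1, 3}.
The Hessian is diagonal: diag(E_pp, E_qq). Second derivatives: E_pp(-4)=1152, E_pp(2)=-288, E_pp(4)=384; E_qq(-2)=180, E_qq(1)=-72, E_qq(3)=120.
Local minima occur where both diagonal entries positive: (-4, -2), (-4, 3), (4, -2), (4, 3). Count: 4.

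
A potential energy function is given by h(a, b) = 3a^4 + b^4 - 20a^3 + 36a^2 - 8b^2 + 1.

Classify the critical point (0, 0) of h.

saddle point

The mixed partial ∂²h/∂a∂b is 0, so the Hessian at any point is diag(h_aa, h_bb) = diag(12(3a^2 - 10a + 6), 4(3b^2 - 4)).
At (0, 0): H = diag(72, -16).
The eigenvalues have opposite signs, so H is indefinite: a saddle point.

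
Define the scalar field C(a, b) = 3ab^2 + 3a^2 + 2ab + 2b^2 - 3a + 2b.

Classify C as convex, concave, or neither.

neither

The term 3ab^2 is cubic, so the Hessian is not constant.
∂²C/∂b² = 6a + 4, which takes both signs as a varies (negative for sufficiently negative a). A diagonal entry of the Hessian changing sign means the Hessian is neither positive- nor negative-semidefinite on all of R^2.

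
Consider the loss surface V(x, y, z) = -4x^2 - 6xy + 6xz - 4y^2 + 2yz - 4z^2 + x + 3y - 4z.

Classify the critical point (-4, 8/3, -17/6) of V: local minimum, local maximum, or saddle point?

The Hessian is constant: H = [[-8, -6, 6], [-6, -8, 2], [6, 2, -8]].
Leading principal minors: Δ₁ = -8, Δ₂ = 28, Δ₃ = -48.
The minors alternate sign starting negative (−, +, −), so H is negative definite: a local maximum.

local maximum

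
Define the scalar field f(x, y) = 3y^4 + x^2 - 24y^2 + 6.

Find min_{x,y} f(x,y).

f(x,y) separates as P(x) + Q(y) + 6, so its minimum is min P + min Q + 6.
P'(x) = 2x vanishes at x ∈ {0}; Q'(y) = 12y(y - 2)(y + 2) vanishes at y ∈ {-2, 0, 2}.
Local minima of P (where P''>0): P(0)=0. Local minima of Q: Q(-2)=-48, Q(2)=-48.
So the global minimum of f is P(0) + Q(-2) + 6 = 0 − 48 + 6 = -42, attained at (0, -2).

-42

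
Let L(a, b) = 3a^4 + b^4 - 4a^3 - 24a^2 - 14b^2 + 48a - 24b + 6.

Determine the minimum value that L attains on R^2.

-223

L(a,b) separates as P(a) + Q(b) + 6, so its minimum is min P + min Q + 6.
P'(a) = 12(a - 2)(a - 1)(a + 2) vanishes at a ∈ {-2, 1, 2}; Q'(b) = 4(b - 3)(b + 1)(b + 2) vanishes at b ∈ {-2, -1, 3}.
Local minima of P (where P''>0): P(-2)=-112, P(2)=16. Local minima of Q: Q(-2)=8, Q(3)=-117.
So the global minimum of L is P(-2) + Q(3) + 6 = -112 − 117 + 6 = -223, attained at (-2, 3).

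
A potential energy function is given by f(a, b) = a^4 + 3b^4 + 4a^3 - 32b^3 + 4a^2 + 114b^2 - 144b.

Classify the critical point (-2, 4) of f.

local minimum

The mixed partial ∂²f/∂a∂b is 0, so the Hessian at any point is diag(f_aa, f_bb) = diag(4(3a^2 + 6a + 2), 12(3b^2 - 16b + 19)).
At (-2, 4): H = diag(8, 36).
Both eigenvalues are positive, so H is positive definite: a local minimum.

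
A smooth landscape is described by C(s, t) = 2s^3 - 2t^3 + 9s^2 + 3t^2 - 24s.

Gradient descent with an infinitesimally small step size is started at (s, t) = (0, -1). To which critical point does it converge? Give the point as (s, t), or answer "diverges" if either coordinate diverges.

C is separable, so gradient descent decouples: s follows -∂C/∂s, t follows -∂C/∂t.
∂C/∂s = 6(s - 1)(s + 4); at s=0 this is -24, so s increases.
∂C/∂t = -6t(t - 1); at t=-1 this is -12, so t increases.
s converges to its nearest critical value 1 (a local min of the s-part); t converges to 0. The iterate converges to (1, 0).

(1, 0)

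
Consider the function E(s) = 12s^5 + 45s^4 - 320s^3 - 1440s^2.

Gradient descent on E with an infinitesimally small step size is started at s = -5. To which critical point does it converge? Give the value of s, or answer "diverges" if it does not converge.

diverges

E'(s) = 60s(s - 4)(s + 3)(s + 4), so E'(-5) = 5400.
Gradient descent moves in the -E' direction, i.e. s is decreasing.
There is no critical point below s=-5, and E' keeps the same sign, so the iterate runs off to −∞.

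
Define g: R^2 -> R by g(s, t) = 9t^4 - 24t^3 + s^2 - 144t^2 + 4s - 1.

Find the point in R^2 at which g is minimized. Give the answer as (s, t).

(-2, 4)

g(s,t) separates as P(s) + Q(t) − 1, so its minimum is min P + min Q − 1.
P'(s) = 2s + 4 vanishes at s ∈ {-2}; Q'(t) = 36t(t - 4)(t + 2) vanishes at t ∈ {-2, 0, 4}.
Local minima of P (where P''>0): P(-2)=-4. Local minima of Q: Q(-2)=-240, Q(4)=-1536.
So the global minimum of g is P(-2) + Q(4) − 1 = -4 − 1536 − 1 = -1541, attained at (-2, 4).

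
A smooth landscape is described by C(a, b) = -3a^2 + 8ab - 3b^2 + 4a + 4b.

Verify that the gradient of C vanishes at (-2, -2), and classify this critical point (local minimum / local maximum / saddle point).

saddle point

∇C = (-6a + 8b + 4, 8a - 6b + 4); substituting (-2, -2) gives ∇C = (0, 0), so (-2, -2) is indeed a critical point.
The Hessian of C is constant: H = [[-6, 8], [8, -6]].
det(H) = (-6)·(-6) − 8² = -28.
Since det(H) < 0, H is indefinite and the critical point is a saddle point.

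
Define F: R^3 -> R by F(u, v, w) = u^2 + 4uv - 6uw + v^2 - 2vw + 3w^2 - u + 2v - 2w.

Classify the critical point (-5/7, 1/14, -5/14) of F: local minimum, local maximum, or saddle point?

saddle point

The Hessian is constant: H = [[2, 4, -6], [4, 2, -2], [-6, -2, 6]].
Leading principal minors: Δ₁ = 2, Δ₂ = -12, Δ₃ = -56.
The minors fit neither the all-positive nor the alternating-sign pattern, so H is indefinite: a saddle point.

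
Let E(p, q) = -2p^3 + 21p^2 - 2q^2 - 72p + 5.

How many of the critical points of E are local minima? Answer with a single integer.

0

E separates as a function of p plus a function of q, so ∇E=0 decouples.
∂E/∂p = -6(p - 4)(p - 3) = 0 at p ∈ {3, 4}; ∂E/∂q = -4q = 0 at q ∈ {0}.
The Hessian is diagonal: diag(E_pp, E_qq). Second derivatives: E_pp(3)=6, E_pp(4)=-6; E_qq(0)=-4.
Local minima occur where both diagonal entries positive: none. Count: 0.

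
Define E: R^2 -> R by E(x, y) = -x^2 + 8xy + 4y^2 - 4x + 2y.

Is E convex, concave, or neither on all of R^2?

neither

E is quadratic, so its Hessian is the constant matrix H = [[-2, 8], [8, 8]].
det(H) = -80, tr(H) = 6.
det(H) < 0, so H is indefinite: neither convex nor concave.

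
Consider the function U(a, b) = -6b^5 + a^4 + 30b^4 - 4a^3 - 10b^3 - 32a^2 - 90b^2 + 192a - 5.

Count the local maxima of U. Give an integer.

U separates as a function of a plus a function of b, so ∇U=0 decouples.
∂U/∂a = 4(a - 4)(a - 3)(a + 4) = 0 at a ∈ {-4, 3, 4}; ∂U/∂b = -30b(b - 3)(b - 2)(b + 1) = 0 at b ∈ {-1, 0, 2, 3}.
The Hessian is diagonal: diag(U_aa, U_bb). Second derivatives: U_aa(-4)=224, U_aa(3)=-28, U_aa(4)=32; U_bb(-1)=360, U_bb(0)=-180, U_bb(2)=180, U_bb(3)=-360.
Local maxima occur where both diagonal entries negative: (3, 0), (3, 3). Count: 2.

2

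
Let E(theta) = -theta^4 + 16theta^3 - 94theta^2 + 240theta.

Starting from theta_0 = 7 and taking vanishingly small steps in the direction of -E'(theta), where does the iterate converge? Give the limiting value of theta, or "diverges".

diverges

E'(theta) = -4(theta - 5)(theta - 4)(theta - 3), so E'(7) = -96.
Gradient descent moves in the -E' direction, i.e. theta is increasing.
There is no critical point above theta=7, and E' keeps the same sign, so the iterate runs off to +∞.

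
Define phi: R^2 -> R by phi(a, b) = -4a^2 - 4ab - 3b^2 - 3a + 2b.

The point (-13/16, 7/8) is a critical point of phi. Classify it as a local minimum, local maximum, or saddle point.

The Hessian of phi is constant: H = [[-8, -4], [-4, -6]].
det(H) = (-8)·(-6) − (-4)² = 32.
det(H) > 0 and tr(H) = -14 < 0, so H is negative definite and the point is a local maximum.

local maximum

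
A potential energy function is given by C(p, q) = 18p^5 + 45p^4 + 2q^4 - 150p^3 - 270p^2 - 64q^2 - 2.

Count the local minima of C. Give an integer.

C separates as a function of p plus a function of q, so ∇C=0 decouples.
∂C/∂p = 90p(p - 2)(p + 1)(p + 3) = 0 at p ∈ {-3, -1, 0, 2}; ∂C/∂q = 8q(q - 4)(q + 4) = 0 at q ∈ {-4, 0, 4}.
The Hessian is diagonal: diag(C_pp, C_qq). Second derivatives: C_pp(-3)=-2700, C_pp(-1)=540, C_pp(0)=-540, C_pp(2)=2700; C_qq(-4)=256, C_qq(0)=-128, C_qq(4)=256.
Local minima occur where both diagonal entries positive: (-1, -4), (-1, 4), (2, -4), (2, 4). Count: 4.

4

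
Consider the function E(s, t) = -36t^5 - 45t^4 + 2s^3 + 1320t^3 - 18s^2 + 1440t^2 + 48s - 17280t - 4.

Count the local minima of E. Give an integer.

E separates as a function of s plus a function of t, so ∇E=0 decouples.
∂E/∂s = 6(s - 4)(s - 2) = 0 at s ∈ {2, 4}; ∂E/∂t = -180(t - 4)(t - 2)(t + 3)(t + 4) = 0 at t ∈ {-4, -3, 2, 4}.
The Hessian is diagonal: diag(E_ss, E_tt). Second derivatives: E_ss(2)=-12, E_ss(4)=12; E_tt(-4)=8640, E_tt(-3)=-6300, E_tt(2)=10800, E_tt(4)=-20160.
Local minima occur where both diagonal entries positive: (4, -4), (4, 2). Count: 2.

2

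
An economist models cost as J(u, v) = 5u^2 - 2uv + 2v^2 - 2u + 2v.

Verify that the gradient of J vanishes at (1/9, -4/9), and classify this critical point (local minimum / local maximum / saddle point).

∇J = (10u - 2v - 2, -2u + 4v + 2); substituting (1/9, -4/9) gives ∇J = (0, 0), so (1/9, -4/9) is indeed a critical point.
The Hessian of J is constant: H = [[10, -2], [-2, 4]].
det(H) = 10·4 − (-2)² = 36.
det(H) > 0 and tr(H) = 14 > 0, so H is positive definite and the point is a local minimum.

local minimum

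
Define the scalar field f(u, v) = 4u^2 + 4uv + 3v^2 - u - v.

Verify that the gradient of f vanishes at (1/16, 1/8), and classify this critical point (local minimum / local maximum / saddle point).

∇f = (8u + 4v - 1, 4u + 6v - 1); substituting (1/16, 1/8) gives ∇f = (0, 0), so (1/16, 1/8) is indeed a critical point.
The Hessian of f is constant: H = [[8, 4], [4, 6]].
det(H) = 8·6 − 4² = 32.
det(H) > 0 and tr(H) = 14 > 0, so H is positive definite and the point is a local minimum.

local minimum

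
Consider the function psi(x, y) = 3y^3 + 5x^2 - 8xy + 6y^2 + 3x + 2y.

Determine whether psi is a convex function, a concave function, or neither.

The term 3y^3 is cubic, so the Hessian is not constant.
∂²psi/∂y² = 18y + 12, which takes both signs as y varies (negative for sufficiently negative y). A diagonal entry of the Hessian changing sign means the Hessian is neither positive- nor negative-semidefinite on all of R^2.

neither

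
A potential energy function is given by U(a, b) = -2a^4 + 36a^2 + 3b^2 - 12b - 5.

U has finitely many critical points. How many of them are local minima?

U separates as a function of a plus a function of b, so ∇U=0 decouples.
∂U/∂a = -8a(a - 3)(a + 3) = 0 at a ∈ {-3, 0, 3}; ∂U/∂b = 6(b - 2) = 0 at b ∈ {2}.
The Hessian is diagonal: diag(U_aa, U_bb). Second derivatives: U_aa(-3)=-144, U_aa(0)=72, U_aa(3)=-144; U_bb(2)=6.
Local minima occur where both diagonal entries positive: (0, 2). Count: 1.

1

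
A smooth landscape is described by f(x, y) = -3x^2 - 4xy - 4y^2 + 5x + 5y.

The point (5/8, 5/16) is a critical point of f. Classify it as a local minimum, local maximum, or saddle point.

The Hessian of f is constant: H = [[-6, -4], [-4, -8]].
det(H) = (-6)·(-8) − (-4)² = 32.
det(H) > 0 and tr(H) = -14 < 0, so H is negative definite and the point is a local maximum.

local maximum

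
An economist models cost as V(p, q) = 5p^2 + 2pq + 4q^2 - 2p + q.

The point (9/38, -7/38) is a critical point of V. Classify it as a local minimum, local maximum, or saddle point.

The Hessian of V is constant: H = [[10, 2], [2, 8]].
det(H) = 10·8 − 2² = 76.
det(H) > 0 and tr(H) = 18 > 0, so H is positive definite and the point is a local minimum.

local minimum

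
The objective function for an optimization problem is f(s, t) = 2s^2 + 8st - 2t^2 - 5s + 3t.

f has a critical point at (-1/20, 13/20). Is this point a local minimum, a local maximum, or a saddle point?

The Hessian of f is constant: H = [[4, 8], [8, -4]].
det(H) = 4·(-4) − 8² = -80.
Since det(H) < 0, H is indefinite and the critical point is a saddle point.

saddle point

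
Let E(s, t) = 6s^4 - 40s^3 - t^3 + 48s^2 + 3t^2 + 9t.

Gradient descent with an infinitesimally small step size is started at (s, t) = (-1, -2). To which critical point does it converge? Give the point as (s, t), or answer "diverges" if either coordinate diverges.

(0, -1)

E is separable, so gradient descent decouples: s follows -∂E/∂s, t follows -∂E/∂t.
∂E/∂s = 24s(s - 4)(s - 1); at s=-1 this is -240, so s increases.
∂E/∂t = -3(t - 3)(t + 1); at t=-2 this is -15, so t increases.
s converges to its nearest critical value 0 (a local min of the s-part); t converges to -1. The iterate converges to (0, -1).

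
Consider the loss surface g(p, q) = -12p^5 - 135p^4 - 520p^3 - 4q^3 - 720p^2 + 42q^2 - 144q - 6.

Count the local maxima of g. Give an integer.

2

g separates as a function of p plus a function of q, so ∇g=0 decouples.
∂g/∂p = -60p(p + 2)(p + 3)(p + 4) = 0 at p ∈ {-4, -3, -2, 0}; ∂g/∂q = -12(q - 4)(q - 3) = 0 at q ∈ {3, 4}.
The Hessian is diagonal: diag(g_pp, g_qq). Second derivatives: g_pp(-4)=480, g_pp(-3)=-180, g_pp(-2)=240, g_pp(0)=-1440; g_qq(3)=12, g_qq(4)=-12.
Local maxima occur where both diagonal entries negative: (-3, 4), (0, 4). Count: 2.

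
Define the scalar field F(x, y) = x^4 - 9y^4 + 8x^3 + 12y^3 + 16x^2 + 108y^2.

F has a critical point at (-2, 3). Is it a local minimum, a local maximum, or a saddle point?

local maximum

The mixed partial ∂²F/∂x∂y is 0, so the Hessian at any point is diag(F_xx, F_yy) = diag(4(3x^2 + 12x + 8), 36(-3y^2 + 2y + 6)).
At (-2, 3): H = diag(-16, -540).
Both eigenvalues are negative, so H is negative definite: a local maximum.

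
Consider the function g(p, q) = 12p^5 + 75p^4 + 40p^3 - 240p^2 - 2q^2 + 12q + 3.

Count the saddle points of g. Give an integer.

g separates as a function of p plus a function of q, so ∇g=0 decouples.
∂g/∂p = 60p(p - 1)(p + 2)(p + 4) = 0 at p ∈ {-4, -2, 0, 1}; ∂g/∂q = -4(q - 3) = 0 at q ∈ {3}.
The Hessian is diagonal: diag(g_pp, g_qq). Second derivatives: g_pp(-4)=-2400, g_pp(-2)=720, g_pp(0)=-480, g_pp(1)=900; g_qq(3)=-4.
Saddle points occur where the two diagonal entries have opposite signs: (-2, 3), (1, 3). Count: 2.

2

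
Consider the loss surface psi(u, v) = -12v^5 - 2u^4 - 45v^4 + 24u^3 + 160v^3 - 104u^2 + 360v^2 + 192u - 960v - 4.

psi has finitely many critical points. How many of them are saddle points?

psi separates as a function of u plus a function of v, so ∇psi=0 decouples.
∂psi/∂u = -8(u - 4)(u - 3)(u - 2) = 0 at u ∈ {2, 3, 4}; ∂psi/∂v = -60(v - 2)(v - 1)(v + 2)(v + 4) = 0 at v ∈ {-4, -2, 1, 2}.
The Hessian is diagonal: diag(psi_uu, psi_vv). Second derivatives: psi_uu(2)=-16, psi_uu(3)=8, psi_uu(4)=-16; psi_vv(-4)=3600, psi_vv(-2)=-1440, psi_vv(1)=900, psi_vv(2)=-1440.
Saddle points occur where the two diagonal entries have opposite signs: (2, -4), (2, 1), (3, -2), (3, 2), (4, -4), (4, 1). Count: 6.

6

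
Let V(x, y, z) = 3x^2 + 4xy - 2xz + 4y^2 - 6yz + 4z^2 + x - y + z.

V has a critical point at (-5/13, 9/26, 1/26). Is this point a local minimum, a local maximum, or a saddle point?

The Hessian is constant: H = [[6, 4, -2], [4, 8, -6], [-2, -6, 8]].
Leading principal minors: Δ₁ = 6, Δ₂ = 32, Δ₃ = 104.
All leading minors are positive, so H is positive definite: a local minimum.

local minimum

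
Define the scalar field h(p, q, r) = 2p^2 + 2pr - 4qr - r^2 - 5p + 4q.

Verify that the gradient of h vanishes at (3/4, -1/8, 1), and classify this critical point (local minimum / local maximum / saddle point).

∇h = (4p + 2r - 5, -4r + 4, 2p - 4q - 2r); substituting (3/4, -1/8, 1) gives ∇h = (0, 0, 0), so (3/4, -1/8, 1) is indeed a critical point.
The Hessian is constant: H = [[4, 0, 2], [0, 0, -4], [2, -4, -2]].
Leading principal minors: Δ₁ = 4, Δ₂ = 0, Δ₃ = -64.
The minors fit neither the all-positive nor the alternating-sign pattern, so H is indefinite: a saddle point.

saddle point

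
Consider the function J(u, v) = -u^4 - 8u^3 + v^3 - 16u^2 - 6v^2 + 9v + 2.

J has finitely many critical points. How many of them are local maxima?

2

J separates as a function of u plus a function of v, so ∇J=0 decouples.
∂J/∂u = -4u(u + 2)(u + 4) = 0 at u ∈ {-4, -2, 0}; ∂J/∂v = 3(v - 3)(v - 1) = 0 at v ∈ {1, 3}.
The Hessian is diagonal: diag(J_uu, J_vv). Second derivatives: J_uu(-4)=-32, J_uu(-2)=16, J_uu(0)=-32; J_vv(1)=-6, J_vv(3)=6.
Local maxima occur where both diagonal entries negative: (-4, 1), (0, 1). Count: 2.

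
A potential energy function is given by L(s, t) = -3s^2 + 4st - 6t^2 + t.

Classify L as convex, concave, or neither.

L is quadratic, so its Hessian is the constant matrix H = [[-6, 4], [4, -12]].
det(H) = 56, tr(H) = -18.
det(H) > 0 and tr(H) < 0, so H is negative definite everywhere: concave.

concave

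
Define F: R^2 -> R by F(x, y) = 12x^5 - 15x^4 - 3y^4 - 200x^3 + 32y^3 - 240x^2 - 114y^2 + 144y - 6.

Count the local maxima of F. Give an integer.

F separates as a function of x plus a function of y, so ∇F=0 decouples.
∂F/∂x = 60x(x - 4)(x + 1)(x + 2) = 0 at x ∈ {-2, -1, 0, 4}; ∂F/∂y = -12(y - 4)(y - 3)(y - 1) = 0 at y ∈ {1, 3, 4}.
The Hessian is diagonal: diag(F_xx, F_yy). Second derivatives: F_xx(-2)=-720, F_xx(-1)=300, F_xx(0)=-480, F_xx(4)=7200; F_yy(1)=-72, F_yy(3)=24, F_yy(4)=-36.
Local maxima occur where both diagonal entries negative: (-2, 1), (-2, 4), (0, 1), (0, 4). Count: 4.

4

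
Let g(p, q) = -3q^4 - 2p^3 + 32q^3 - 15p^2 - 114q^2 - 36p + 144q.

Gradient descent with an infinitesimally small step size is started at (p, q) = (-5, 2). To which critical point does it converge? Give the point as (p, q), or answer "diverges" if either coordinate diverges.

g is separable, so gradient descent decouples: p follows -∂g/∂p, q follows -∂g/∂q.
∂g/∂p = -6(p + 2)(p + 3); at p=-5 this is -36, so p increases.
∂g/∂q = -12(q - 4)(q - 3)(q - 1); at q=2 this is -24, so q increases.
p converges to its nearest critical value -3 (a local min of the p-part); q converges to 3. The iterate converges to (-3, 3).

(-3, 3)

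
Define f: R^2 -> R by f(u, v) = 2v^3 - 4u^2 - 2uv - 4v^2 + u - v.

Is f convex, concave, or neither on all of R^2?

neither

The term 2v^3 is cubic, so the Hessian is not constant.
∂²f/∂v² = 12v - 8, which takes both signs as v varies (negative for sufficiently negative v). A diagonal entry of the Hessian changing sign means the Hessian is neither positive- nor negative-semidefinite on all of R^2.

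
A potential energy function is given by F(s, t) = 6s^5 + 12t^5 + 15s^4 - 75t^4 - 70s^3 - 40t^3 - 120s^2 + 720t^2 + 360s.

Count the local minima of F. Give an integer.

4

F separates as a function of s plus a function of t, so ∇F=0 decouples.
∂F/∂s = 30(s - 2)(s - 1)(s + 2)(s + 3) = 0 at s ∈ {-3, -2, 1, 2}; ∂F/∂t = 60t(t - 4)(t - 3)(t + 2) = 0 at t ∈ {-2, 0, 3, 4}.
The Hessian is diagonal: diag(F_ss, F_tt). Second derivatives: F_ss(-3)=-600, F_ss(-2)=360, F_ss(1)=-360, F_ss(2)=600; F_tt(-2)=-3600, F_tt(0)=1440, F_tt(3)=-900, F_tt(4)=1440.
Local minima occur where both diagonal entries positive: (-2, 0), (-2, 4), (2, 0), (2, 4). Count: 4.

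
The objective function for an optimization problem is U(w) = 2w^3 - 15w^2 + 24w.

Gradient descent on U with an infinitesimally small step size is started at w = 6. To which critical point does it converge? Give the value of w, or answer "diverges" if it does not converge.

U'(w) = 6(w - 4)(w - 1), so U'(6) = 60.
Gradient descent moves in the -U' direction, i.e. w is decreasing.
The nearest critical point in that direction is w = 4, where U'' = 18 > 0 (a local minimum). The iterate converges there.

4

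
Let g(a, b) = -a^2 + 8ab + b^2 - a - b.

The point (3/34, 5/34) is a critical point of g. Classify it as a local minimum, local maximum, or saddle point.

The Hessian of g is constant: H = [[-2, 8], [8, 2]].
det(H) = (-2)·2 − 8² = -68.
Since det(H) < 0, H is indefinite and the critical point is a saddle point.

saddle point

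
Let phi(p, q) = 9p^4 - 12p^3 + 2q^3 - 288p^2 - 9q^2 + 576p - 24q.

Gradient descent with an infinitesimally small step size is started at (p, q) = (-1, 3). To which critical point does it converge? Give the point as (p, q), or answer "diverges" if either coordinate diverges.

(-4, 4)

phi is separable, so gradient descent decouples: p follows -∂phi/∂p, q follows -∂phi/∂q.
∂phi/∂p = 36(p - 4)(p - 1)(p + 4); at p=-1 this is 1080, so p decreases.
∂phi/∂q = 6(q - 4)(q + 1); at q=3 this is -24, so q increases.
p converges to its nearest critical value -4 (a local min of the p-part); q converges to 4. The iterate converges to (-4, 4).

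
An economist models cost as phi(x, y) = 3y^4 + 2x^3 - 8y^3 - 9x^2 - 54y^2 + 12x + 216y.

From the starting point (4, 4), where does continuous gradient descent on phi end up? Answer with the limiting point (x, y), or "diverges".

(2, 3)

phi is separable, so gradient descent decouples: x follows -∂phi/∂x, y follows -∂phi/∂y.
∂phi/∂x = 6(x - 2)(x - 1); at x=4 this is 36, so x decreases.
∂phi/∂y = 12(y - 3)(y - 2)(y + 3); at y=4 this is 168, so y decreases.
x converges to its nearest critical value 2 (a local min of the x-part); y converges to 3. The iterate converges to (2, 3).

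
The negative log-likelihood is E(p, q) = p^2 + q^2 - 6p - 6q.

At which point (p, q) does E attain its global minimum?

E(p,q) separates as A(p) + B(q), so its minimum is min A + min B.
A'(p) = 2p - 6 vanishes at p ∈ {3}; B'(q) = 2q - 6 vanishes at q ∈ {3}.
Local minima of A (where A''>0): A(3)=-9. Local minima of B: B(3)=-9.
So the global minimum of E is A(3) + B(3) = -9 − 9 = -18, attained at (3, 3).

(3, 3)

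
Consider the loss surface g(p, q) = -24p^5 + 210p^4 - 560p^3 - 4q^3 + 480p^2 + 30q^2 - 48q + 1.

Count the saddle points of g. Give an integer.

4

g separates as a function of p plus a function of q, so ∇g=0 decouples.
∂g/∂p = -120p(p - 4)(p - 2)(p - 1) = 0 at p ∈ {0, 1, 2, 4}; ∂g/∂q = -12(q - 4)(q - 1) = 0 at q ∈ {1, 4}.
The Hessian is diagonal: diag(g_pp, g_qq). Second derivatives: g_pp(0)=960, g_pp(1)=-360, g_pp(2)=480, g_pp(4)=-2880; g_qq(1)=36, g_qq(4)=-36.
Saddle points occur where the two diagonal entries have opposite signs: (0, 4), (1, 1), (2, 4), (4, 1). Count: 4.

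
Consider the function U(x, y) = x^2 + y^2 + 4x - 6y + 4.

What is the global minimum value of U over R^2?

U(x,y) separates as P(x) + Q(y) + 4, so its minimum is min P + min Q + 4.
P'(x) = 2x + 4 vanishes at x ∈ {-2}; Q'(y) = 2y - 6 vanishes at y ∈ {3}.
Local minima of P (where P''>0): P(-2)=-4. Local minima of Q: Q(3)=-9.
So the global minimum of U is P(-2) + Q(3) + 4 = -4 − 9 + 4 = -9, attained at (-2, 3).

-9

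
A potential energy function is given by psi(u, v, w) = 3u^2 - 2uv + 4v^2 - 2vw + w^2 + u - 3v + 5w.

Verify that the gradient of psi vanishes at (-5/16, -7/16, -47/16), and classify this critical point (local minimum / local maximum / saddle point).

local minimum

∇psi = (6u - 2v + 1, -2u + 8v - 2w - 3, -2v + 2w + 5); substituting (-5/16, -7/16, -47/16) gives ∇psi = (0, 0, 0), so (-5/16, -7/16, -47/16) is indeed a critical point.
The Hessian is constant: H = [[6, -2, 0], [-2, 8, -2], [0, -2, 2]].
Leading principal minors: Δ₁ = 6, Δ₂ = 44, Δ₃ = 64.
All leading minors are positive, so H is positive definite: a local minimum.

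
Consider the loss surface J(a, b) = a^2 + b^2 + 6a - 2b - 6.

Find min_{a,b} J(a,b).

J(a,b) separates as P(a) + Q(b) − 6, so its minimum is min P + min Q − 6.
P'(a) = 2a + 6 vanishes at a ∈ {-3}; Q'(b) = 2b - 2 vanishes at b ∈ {1}.
Local minima of P (where P''>0): P(-3)=-9. Local minima of Q: Q(1)=-1.
So the global minimum of J is P(-3) + Q(1) − 6 = -9 − 1 − 6 = -16, attained at (-3, 1).

-16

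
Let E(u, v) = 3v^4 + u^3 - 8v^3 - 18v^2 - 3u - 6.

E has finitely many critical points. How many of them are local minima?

2

E separates as a function of u plus a function of v, so ∇E=0 decouples.
∂E/∂u = 3(u - 1)(u + 1) = 0 at u ∈ {-1, 1}; ∂E/∂v = 12v(v - 3)(v + 1) = 0 at v ∈ {-1, 0, 3}.
The Hessian is diagonal: diag(E_uu, E_vv). Second derivatives: E_uu(-1)=-6, E_uu(1)=6; E_vv(-1)=48, E_vv(0)=-36, E_vv(3)=144.
Local minima occur where both diagonal entries positive: (1, -1), (1, 3). Count: 2.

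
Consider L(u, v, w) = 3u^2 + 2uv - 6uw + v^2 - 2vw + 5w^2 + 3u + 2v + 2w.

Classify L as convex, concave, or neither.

convex

L is quadratic, so its Hessian is the constant matrix H = [[6, 2, -6], [2, 2, -2], [-6, -2, 10]].
Leading principal minors: 6, 8, 32.
All positive ⇒ H ≻ 0 ⇒ convex.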